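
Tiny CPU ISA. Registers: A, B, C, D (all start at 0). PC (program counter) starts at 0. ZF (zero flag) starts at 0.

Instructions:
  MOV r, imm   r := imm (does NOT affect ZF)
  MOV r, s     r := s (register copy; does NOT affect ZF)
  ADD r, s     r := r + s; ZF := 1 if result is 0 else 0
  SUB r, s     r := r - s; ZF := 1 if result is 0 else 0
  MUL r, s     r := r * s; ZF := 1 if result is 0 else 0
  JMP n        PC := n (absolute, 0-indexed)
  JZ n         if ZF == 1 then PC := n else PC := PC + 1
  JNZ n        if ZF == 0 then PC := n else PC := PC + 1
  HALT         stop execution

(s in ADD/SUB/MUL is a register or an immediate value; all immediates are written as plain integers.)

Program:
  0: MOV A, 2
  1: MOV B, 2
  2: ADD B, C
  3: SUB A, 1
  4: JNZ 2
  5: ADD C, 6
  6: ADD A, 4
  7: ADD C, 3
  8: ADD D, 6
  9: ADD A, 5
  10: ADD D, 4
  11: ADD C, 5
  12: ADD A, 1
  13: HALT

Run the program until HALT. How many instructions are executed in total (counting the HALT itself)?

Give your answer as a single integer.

Step 1: PC=0 exec 'MOV A, 2'. After: A=2 B=0 C=0 D=0 ZF=0 PC=1
Step 2: PC=1 exec 'MOV B, 2'. After: A=2 B=2 C=0 D=0 ZF=0 PC=2
Step 3: PC=2 exec 'ADD B, C'. After: A=2 B=2 C=0 D=0 ZF=0 PC=3
Step 4: PC=3 exec 'SUB A, 1'. After: A=1 B=2 C=0 D=0 ZF=0 PC=4
Step 5: PC=4 exec 'JNZ 2'. After: A=1 B=2 C=0 D=0 ZF=0 PC=2
Step 6: PC=2 exec 'ADD B, C'. After: A=1 B=2 C=0 D=0 ZF=0 PC=3
Step 7: PC=3 exec 'SUB A, 1'. After: A=0 B=2 C=0 D=0 ZF=1 PC=4
Step 8: PC=4 exec 'JNZ 2'. After: A=0 B=2 C=0 D=0 ZF=1 PC=5
Step 9: PC=5 exec 'ADD C, 6'. After: A=0 B=2 C=6 D=0 ZF=0 PC=6
Step 10: PC=6 exec 'ADD A, 4'. After: A=4 B=2 C=6 D=0 ZF=0 PC=7
Step 11: PC=7 exec 'ADD C, 3'. After: A=4 B=2 C=9 D=0 ZF=0 PC=8
Step 12: PC=8 exec 'ADD D, 6'. After: A=4 B=2 C=9 D=6 ZF=0 PC=9
Step 13: PC=9 exec 'ADD A, 5'. After: A=9 B=2 C=9 D=6 ZF=0 PC=10
Step 14: PC=10 exec 'ADD D, 4'. After: A=9 B=2 C=9 D=10 ZF=0 PC=11
Step 15: PC=11 exec 'ADD C, 5'. After: A=9 B=2 C=14 D=10 ZF=0 PC=12
Step 16: PC=12 exec 'ADD A, 1'. After: A=10 B=2 C=14 D=10 ZF=0 PC=13
Step 17: PC=13 exec 'HALT'. After: A=10 B=2 C=14 D=10 ZF=0 PC=13 HALTED
Total instructions executed: 17

Answer: 17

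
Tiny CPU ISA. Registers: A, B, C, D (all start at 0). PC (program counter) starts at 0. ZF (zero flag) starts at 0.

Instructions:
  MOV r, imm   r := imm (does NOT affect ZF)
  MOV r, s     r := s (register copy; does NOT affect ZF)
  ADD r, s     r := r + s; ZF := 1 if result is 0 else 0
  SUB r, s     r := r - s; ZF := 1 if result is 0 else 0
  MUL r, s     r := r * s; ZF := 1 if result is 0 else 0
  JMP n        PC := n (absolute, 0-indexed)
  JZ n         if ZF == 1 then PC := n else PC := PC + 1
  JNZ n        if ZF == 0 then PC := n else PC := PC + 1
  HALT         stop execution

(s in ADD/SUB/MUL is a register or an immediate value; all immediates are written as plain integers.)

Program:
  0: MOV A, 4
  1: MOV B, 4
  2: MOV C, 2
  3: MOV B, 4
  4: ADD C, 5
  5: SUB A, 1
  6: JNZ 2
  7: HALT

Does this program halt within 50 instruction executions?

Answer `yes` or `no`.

Step 1: PC=0 exec 'MOV A, 4'. After: A=4 B=0 C=0 D=0 ZF=0 PC=1
Step 2: PC=1 exec 'MOV B, 4'. After: A=4 B=4 C=0 D=0 ZF=0 PC=2
Step 3: PC=2 exec 'MOV C, 2'. After: A=4 B=4 C=2 D=0 ZF=0 PC=3
Step 4: PC=3 exec 'MOV B, 4'. After: A=4 B=4 C=2 D=0 ZF=0 PC=4
Step 5: PC=4 exec 'ADD C, 5'. After: A=4 B=4 C=7 D=0 ZF=0 PC=5
Step 6: PC=5 exec 'SUB A, 1'. After: A=3 B=4 C=7 D=0 ZF=0 PC=6
Step 7: PC=6 exec 'JNZ 2'. After: A=3 B=4 C=7 D=0 ZF=0 PC=2
Step 8: PC=2 exec 'MOV C, 2'. After: A=3 B=4 C=2 D=0 ZF=0 PC=3
Step 9: PC=3 exec 'MOV B, 4'. After: A=3 B=4 C=2 D=0 ZF=0 PC=4
Step 10: PC=4 exec 'ADD C, 5'. After: A=3 B=4 C=7 D=0 ZF=0 PC=5
Step 11: PC=5 exec 'SUB A, 1'. After: A=2 B=4 C=7 D=0 ZF=0 PC=6
Step 12: PC=6 exec 'JNZ 2'. After: A=2 B=4 C=7 D=0 ZF=0 PC=2
Step 13: PC=2 exec 'MOV C, 2'. After: A=2 B=4 C=2 D=0 ZF=0 PC=3
Step 14: PC=3 exec 'MOV B, 4'. After: A=2 B=4 C=2 D=0 ZF=0 PC=4
Step 15: PC=4 exec 'ADD C, 5'. After: A=2 B=4 C=7 D=0 ZF=0 PC=5
Step 16: PC=5 exec 'SUB A, 1'. After: A=1 B=4 C=7 D=0 ZF=0 PC=6
Step 17: PC=6 exec 'JNZ 2'. After: A=1 B=4 C=7 D=0 ZF=0 PC=2
Step 18: PC=2 exec 'MOV C, 2'. After: A=1 B=4 C=2 D=0 ZF=0 PC=3
Step 19: PC=3 exec 'MOV B, 4'. After: A=1 B=4 C=2 D=0 ZF=0 PC=4
Step 20: PC=4 exec 'ADD C, 5'. After: A=1 B=4 C=7 D=0 ZF=0 PC=5
Step 21: PC=5 exec 'SUB A, 1'. After: A=0 B=4 C=7 D=0 ZF=1 PC=6
Step 22: PC=6 exec 'JNZ 2'. After: A=0 B=4 C=7 D=0 ZF=1 PC=7
Step 23: PC=7 exec 'HALT'. After: A=0 B=4 C=7 D=0 ZF=1 PC=7 HALTED

Answer: yes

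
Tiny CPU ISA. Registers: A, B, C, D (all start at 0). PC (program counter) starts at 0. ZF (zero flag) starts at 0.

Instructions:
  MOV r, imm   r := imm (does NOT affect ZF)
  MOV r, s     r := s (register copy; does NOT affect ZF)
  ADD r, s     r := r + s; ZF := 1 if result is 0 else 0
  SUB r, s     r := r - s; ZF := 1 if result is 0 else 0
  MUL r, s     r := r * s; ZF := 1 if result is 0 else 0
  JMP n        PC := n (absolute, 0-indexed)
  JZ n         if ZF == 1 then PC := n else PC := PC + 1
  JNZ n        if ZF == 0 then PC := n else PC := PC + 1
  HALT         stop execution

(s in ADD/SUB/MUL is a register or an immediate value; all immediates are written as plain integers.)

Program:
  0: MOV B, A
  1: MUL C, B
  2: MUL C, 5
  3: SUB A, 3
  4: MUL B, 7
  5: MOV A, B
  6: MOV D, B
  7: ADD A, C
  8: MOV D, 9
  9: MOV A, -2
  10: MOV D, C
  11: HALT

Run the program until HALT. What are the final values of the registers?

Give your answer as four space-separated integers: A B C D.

Step 1: PC=0 exec 'MOV B, A'. After: A=0 B=0 C=0 D=0 ZF=0 PC=1
Step 2: PC=1 exec 'MUL C, B'. After: A=0 B=0 C=0 D=0 ZF=1 PC=2
Step 3: PC=2 exec 'MUL C, 5'. After: A=0 B=0 C=0 D=0 ZF=1 PC=3
Step 4: PC=3 exec 'SUB A, 3'. After: A=-3 B=0 C=0 D=0 ZF=0 PC=4
Step 5: PC=4 exec 'MUL B, 7'. After: A=-3 B=0 C=0 D=0 ZF=1 PC=5
Step 6: PC=5 exec 'MOV A, B'. After: A=0 B=0 C=0 D=0 ZF=1 PC=6
Step 7: PC=6 exec 'MOV D, B'. After: A=0 B=0 C=0 D=0 ZF=1 PC=7
Step 8: PC=7 exec 'ADD A, C'. After: A=0 B=0 C=0 D=0 ZF=1 PC=8
Step 9: PC=8 exec 'MOV D, 9'. After: A=0 B=0 C=0 D=9 ZF=1 PC=9
Step 10: PC=9 exec 'MOV A, -2'. After: A=-2 B=0 C=0 D=9 ZF=1 PC=10
Step 11: PC=10 exec 'MOV D, C'. After: A=-2 B=0 C=0 D=0 ZF=1 PC=11
Step 12: PC=11 exec 'HALT'. After: A=-2 B=0 C=0 D=0 ZF=1 PC=11 HALTED

Answer: -2 0 0 0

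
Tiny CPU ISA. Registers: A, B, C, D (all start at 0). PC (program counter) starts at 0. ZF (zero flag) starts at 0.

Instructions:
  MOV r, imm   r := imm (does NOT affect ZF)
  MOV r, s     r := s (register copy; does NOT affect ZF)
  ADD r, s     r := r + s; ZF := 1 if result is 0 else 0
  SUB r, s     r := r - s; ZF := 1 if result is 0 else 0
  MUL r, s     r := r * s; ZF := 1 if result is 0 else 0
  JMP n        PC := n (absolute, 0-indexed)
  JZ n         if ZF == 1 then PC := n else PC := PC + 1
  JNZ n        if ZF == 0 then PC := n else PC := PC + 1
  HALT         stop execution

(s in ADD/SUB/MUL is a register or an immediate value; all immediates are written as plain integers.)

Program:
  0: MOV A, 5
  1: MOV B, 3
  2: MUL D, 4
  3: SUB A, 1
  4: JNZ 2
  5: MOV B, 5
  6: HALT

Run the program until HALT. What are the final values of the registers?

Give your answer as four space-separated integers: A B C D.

Step 1: PC=0 exec 'MOV A, 5'. After: A=5 B=0 C=0 D=0 ZF=0 PC=1
Step 2: PC=1 exec 'MOV B, 3'. After: A=5 B=3 C=0 D=0 ZF=0 PC=2
Step 3: PC=2 exec 'MUL D, 4'. After: A=5 B=3 C=0 D=0 ZF=1 PC=3
Step 4: PC=3 exec 'SUB A, 1'. After: A=4 B=3 C=0 D=0 ZF=0 PC=4
Step 5: PC=4 exec 'JNZ 2'. After: A=4 B=3 C=0 D=0 ZF=0 PC=2
Step 6: PC=2 exec 'MUL D, 4'. After: A=4 B=3 C=0 D=0 ZF=1 PC=3
Step 7: PC=3 exec 'SUB A, 1'. After: A=3 B=3 C=0 D=0 ZF=0 PC=4
Step 8: PC=4 exec 'JNZ 2'. After: A=3 B=3 C=0 D=0 ZF=0 PC=2
Step 9: PC=2 exec 'MUL D, 4'. After: A=3 B=3 C=0 D=0 ZF=1 PC=3
Step 10: PC=3 exec 'SUB A, 1'. After: A=2 B=3 C=0 D=0 ZF=0 PC=4
Step 11: PC=4 exec 'JNZ 2'. After: A=2 B=3 C=0 D=0 ZF=0 PC=2
Step 12: PC=2 exec 'MUL D, 4'. After: A=2 B=3 C=0 D=0 ZF=1 PC=3
Step 13: PC=3 exec 'SUB A, 1'. After: A=1 B=3 C=0 D=0 ZF=0 PC=4
Step 14: PC=4 exec 'JNZ 2'. After: A=1 B=3 C=0 D=0 ZF=0 PC=2
Step 15: PC=2 exec 'MUL D, 4'. After: A=1 B=3 C=0 D=0 ZF=1 PC=3
Step 16: PC=3 exec 'SUB A, 1'. After: A=0 B=3 C=0 D=0 ZF=1 PC=4
Step 17: PC=4 exec 'JNZ 2'. After: A=0 B=3 C=0 D=0 ZF=1 PC=5
Step 18: PC=5 exec 'MOV B, 5'. After: A=0 B=5 C=0 D=0 ZF=1 PC=6
Step 19: PC=6 exec 'HALT'. After: A=0 B=5 C=0 D=0 ZF=1 PC=6 HALTED

Answer: 0 5 0 0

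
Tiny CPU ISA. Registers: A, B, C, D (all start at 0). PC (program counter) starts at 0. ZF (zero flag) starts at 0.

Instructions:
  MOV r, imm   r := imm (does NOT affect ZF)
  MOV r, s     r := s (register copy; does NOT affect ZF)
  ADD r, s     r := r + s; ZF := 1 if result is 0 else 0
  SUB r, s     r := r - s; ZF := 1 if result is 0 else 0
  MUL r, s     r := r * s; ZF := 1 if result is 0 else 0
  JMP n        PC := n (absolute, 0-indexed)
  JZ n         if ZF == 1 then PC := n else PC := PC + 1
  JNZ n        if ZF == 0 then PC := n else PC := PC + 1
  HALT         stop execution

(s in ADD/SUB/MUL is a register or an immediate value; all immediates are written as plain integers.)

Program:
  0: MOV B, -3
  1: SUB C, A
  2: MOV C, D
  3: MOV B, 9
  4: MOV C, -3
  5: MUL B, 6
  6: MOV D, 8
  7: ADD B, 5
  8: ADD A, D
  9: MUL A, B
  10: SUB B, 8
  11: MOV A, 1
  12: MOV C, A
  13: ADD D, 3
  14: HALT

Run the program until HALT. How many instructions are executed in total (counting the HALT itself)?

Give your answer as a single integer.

Step 1: PC=0 exec 'MOV B, -3'. After: A=0 B=-3 C=0 D=0 ZF=0 PC=1
Step 2: PC=1 exec 'SUB C, A'. After: A=0 B=-3 C=0 D=0 ZF=1 PC=2
Step 3: PC=2 exec 'MOV C, D'. After: A=0 B=-3 C=0 D=0 ZF=1 PC=3
Step 4: PC=3 exec 'MOV B, 9'. After: A=0 B=9 C=0 D=0 ZF=1 PC=4
Step 5: PC=4 exec 'MOV C, -3'. After: A=0 B=9 C=-3 D=0 ZF=1 PC=5
Step 6: PC=5 exec 'MUL B, 6'. After: A=0 B=54 C=-3 D=0 ZF=0 PC=6
Step 7: PC=6 exec 'MOV D, 8'. After: A=0 B=54 C=-3 D=8 ZF=0 PC=7
Step 8: PC=7 exec 'ADD B, 5'. After: A=0 B=59 C=-3 D=8 ZF=0 PC=8
Step 9: PC=8 exec 'ADD A, D'. After: A=8 B=59 C=-3 D=8 ZF=0 PC=9
Step 10: PC=9 exec 'MUL A, B'. After: A=472 B=59 C=-3 D=8 ZF=0 PC=10
Step 11: PC=10 exec 'SUB B, 8'. After: A=472 B=51 C=-3 D=8 ZF=0 PC=11
Step 12: PC=11 exec 'MOV A, 1'. After: A=1 B=51 C=-3 D=8 ZF=0 PC=12
Step 13: PC=12 exec 'MOV C, A'. After: A=1 B=51 C=1 D=8 ZF=0 PC=13
Step 14: PC=13 exec 'ADD D, 3'. After: A=1 B=51 C=1 D=11 ZF=0 PC=14
Step 15: PC=14 exec 'HALT'. After: A=1 B=51 C=1 D=11 ZF=0 PC=14 HALTED
Total instructions executed: 15

Answer: 15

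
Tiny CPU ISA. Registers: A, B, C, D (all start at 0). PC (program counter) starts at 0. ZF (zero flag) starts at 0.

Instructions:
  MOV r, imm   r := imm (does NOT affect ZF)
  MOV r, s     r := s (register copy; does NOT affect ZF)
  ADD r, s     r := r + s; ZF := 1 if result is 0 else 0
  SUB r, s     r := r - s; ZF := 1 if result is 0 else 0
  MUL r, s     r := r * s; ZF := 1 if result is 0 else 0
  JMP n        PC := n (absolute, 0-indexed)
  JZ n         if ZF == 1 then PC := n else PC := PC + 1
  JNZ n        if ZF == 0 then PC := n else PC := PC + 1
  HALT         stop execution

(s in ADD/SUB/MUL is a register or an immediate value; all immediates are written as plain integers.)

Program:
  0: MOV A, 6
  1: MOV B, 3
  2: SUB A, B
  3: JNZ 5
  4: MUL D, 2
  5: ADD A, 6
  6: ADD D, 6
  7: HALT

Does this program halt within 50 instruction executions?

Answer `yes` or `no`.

Answer: yes

Derivation:
Step 1: PC=0 exec 'MOV A, 6'. After: A=6 B=0 C=0 D=0 ZF=0 PC=1
Step 2: PC=1 exec 'MOV B, 3'. After: A=6 B=3 C=0 D=0 ZF=0 PC=2
Step 3: PC=2 exec 'SUB A, B'. After: A=3 B=3 C=0 D=0 ZF=0 PC=3
Step 4: PC=3 exec 'JNZ 5'. After: A=3 B=3 C=0 D=0 ZF=0 PC=5
Step 5: PC=5 exec 'ADD A, 6'. After: A=9 B=3 C=0 D=0 ZF=0 PC=6
Step 6: PC=6 exec 'ADD D, 6'. After: A=9 B=3 C=0 D=6 ZF=0 PC=7
Step 7: PC=7 exec 'HALT'. After: A=9 B=3 C=0 D=6 ZF=0 PC=7 HALTED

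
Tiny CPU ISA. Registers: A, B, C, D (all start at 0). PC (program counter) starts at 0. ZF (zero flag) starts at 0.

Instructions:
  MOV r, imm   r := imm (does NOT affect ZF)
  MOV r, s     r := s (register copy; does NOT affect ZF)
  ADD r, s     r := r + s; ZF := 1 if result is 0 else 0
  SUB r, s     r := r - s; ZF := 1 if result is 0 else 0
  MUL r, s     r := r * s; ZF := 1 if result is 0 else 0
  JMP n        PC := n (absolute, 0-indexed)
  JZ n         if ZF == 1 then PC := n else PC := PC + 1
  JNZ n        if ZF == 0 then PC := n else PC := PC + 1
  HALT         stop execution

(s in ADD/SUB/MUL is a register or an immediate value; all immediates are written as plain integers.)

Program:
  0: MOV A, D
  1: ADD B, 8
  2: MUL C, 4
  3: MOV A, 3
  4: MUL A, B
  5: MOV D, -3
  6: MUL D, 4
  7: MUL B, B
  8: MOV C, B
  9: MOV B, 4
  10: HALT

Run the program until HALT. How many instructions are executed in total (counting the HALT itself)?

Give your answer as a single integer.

Answer: 11

Derivation:
Step 1: PC=0 exec 'MOV A, D'. After: A=0 B=0 C=0 D=0 ZF=0 PC=1
Step 2: PC=1 exec 'ADD B, 8'. After: A=0 B=8 C=0 D=0 ZF=0 PC=2
Step 3: PC=2 exec 'MUL C, 4'. After: A=0 B=8 C=0 D=0 ZF=1 PC=3
Step 4: PC=3 exec 'MOV A, 3'. After: A=3 B=8 C=0 D=0 ZF=1 PC=4
Step 5: PC=4 exec 'MUL A, B'. After: A=24 B=8 C=0 D=0 ZF=0 PC=5
Step 6: PC=5 exec 'MOV D, -3'. After: A=24 B=8 C=0 D=-3 ZF=0 PC=6
Step 7: PC=6 exec 'MUL D, 4'. After: A=24 B=8 C=0 D=-12 ZF=0 PC=7
Step 8: PC=7 exec 'MUL B, B'. After: A=24 B=64 C=0 D=-12 ZF=0 PC=8
Step 9: PC=8 exec 'MOV C, B'. After: A=24 B=64 C=64 D=-12 ZF=0 PC=9
Step 10: PC=9 exec 'MOV B, 4'. After: A=24 B=4 C=64 D=-12 ZF=0 PC=10
Step 11: PC=10 exec 'HALT'. After: A=24 B=4 C=64 D=-12 ZF=0 PC=10 HALTED
Total instructions executed: 11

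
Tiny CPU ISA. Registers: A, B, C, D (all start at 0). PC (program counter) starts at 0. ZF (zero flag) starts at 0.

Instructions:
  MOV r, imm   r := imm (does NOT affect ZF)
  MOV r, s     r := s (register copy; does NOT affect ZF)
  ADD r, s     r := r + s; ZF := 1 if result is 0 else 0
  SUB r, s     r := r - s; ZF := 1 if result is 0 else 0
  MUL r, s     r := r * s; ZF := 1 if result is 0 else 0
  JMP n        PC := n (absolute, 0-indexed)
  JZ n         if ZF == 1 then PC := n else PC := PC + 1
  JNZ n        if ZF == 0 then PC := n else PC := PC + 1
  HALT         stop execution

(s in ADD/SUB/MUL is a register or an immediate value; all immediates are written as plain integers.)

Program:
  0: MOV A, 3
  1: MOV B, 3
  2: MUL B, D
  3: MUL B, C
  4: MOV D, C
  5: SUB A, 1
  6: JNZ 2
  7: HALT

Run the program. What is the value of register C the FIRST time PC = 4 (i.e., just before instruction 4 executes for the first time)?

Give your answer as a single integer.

Step 1: PC=0 exec 'MOV A, 3'. After: A=3 B=0 C=0 D=0 ZF=0 PC=1
Step 2: PC=1 exec 'MOV B, 3'. After: A=3 B=3 C=0 D=0 ZF=0 PC=2
Step 3: PC=2 exec 'MUL B, D'. After: A=3 B=0 C=0 D=0 ZF=1 PC=3
Step 4: PC=3 exec 'MUL B, C'. After: A=3 B=0 C=0 D=0 ZF=1 PC=4
First time PC=4: C=0

0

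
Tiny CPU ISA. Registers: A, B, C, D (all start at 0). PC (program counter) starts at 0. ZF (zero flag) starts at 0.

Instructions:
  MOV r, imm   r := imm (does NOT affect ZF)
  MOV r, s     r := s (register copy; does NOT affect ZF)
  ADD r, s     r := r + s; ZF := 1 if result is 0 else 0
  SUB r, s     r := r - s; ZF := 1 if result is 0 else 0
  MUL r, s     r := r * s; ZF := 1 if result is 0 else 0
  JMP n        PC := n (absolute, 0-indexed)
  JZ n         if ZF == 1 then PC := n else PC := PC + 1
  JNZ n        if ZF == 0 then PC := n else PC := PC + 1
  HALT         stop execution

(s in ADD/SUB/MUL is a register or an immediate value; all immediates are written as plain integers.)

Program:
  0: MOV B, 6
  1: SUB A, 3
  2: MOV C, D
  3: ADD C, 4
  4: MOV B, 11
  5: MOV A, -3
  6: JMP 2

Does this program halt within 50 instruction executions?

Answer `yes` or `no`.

Answer: no

Derivation:
Step 1: PC=0 exec 'MOV B, 6'. After: A=0 B=6 C=0 D=0 ZF=0 PC=1
Step 2: PC=1 exec 'SUB A, 3'. After: A=-3 B=6 C=0 D=0 ZF=0 PC=2
Step 3: PC=2 exec 'MOV C, D'. After: A=-3 B=6 C=0 D=0 ZF=0 PC=3
Step 4: PC=3 exec 'ADD C, 4'. After: A=-3 B=6 C=4 D=0 ZF=0 PC=4
Step 5: PC=4 exec 'MOV B, 11'. After: A=-3 B=11 C=4 D=0 ZF=0 PC=5
Step 6: PC=5 exec 'MOV A, -3'. After: A=-3 B=11 C=4 D=0 ZF=0 PC=6
Step 7: PC=6 exec 'JMP 2'. After: A=-3 B=11 C=4 D=0 ZF=0 PC=2
Step 8: PC=2 exec 'MOV C, D'. After: A=-3 B=11 C=0 D=0 ZF=0 PC=3
Step 9: PC=3 exec 'ADD C, 4'. After: A=-3 B=11 C=4 D=0 ZF=0 PC=4
Step 10: PC=4 exec 'MOV B, 11'. After: A=-3 B=11 C=4 D=0 ZF=0 PC=5
State after step 10 equals state after step 5: the program is in a cycle of length 5 and will never halt.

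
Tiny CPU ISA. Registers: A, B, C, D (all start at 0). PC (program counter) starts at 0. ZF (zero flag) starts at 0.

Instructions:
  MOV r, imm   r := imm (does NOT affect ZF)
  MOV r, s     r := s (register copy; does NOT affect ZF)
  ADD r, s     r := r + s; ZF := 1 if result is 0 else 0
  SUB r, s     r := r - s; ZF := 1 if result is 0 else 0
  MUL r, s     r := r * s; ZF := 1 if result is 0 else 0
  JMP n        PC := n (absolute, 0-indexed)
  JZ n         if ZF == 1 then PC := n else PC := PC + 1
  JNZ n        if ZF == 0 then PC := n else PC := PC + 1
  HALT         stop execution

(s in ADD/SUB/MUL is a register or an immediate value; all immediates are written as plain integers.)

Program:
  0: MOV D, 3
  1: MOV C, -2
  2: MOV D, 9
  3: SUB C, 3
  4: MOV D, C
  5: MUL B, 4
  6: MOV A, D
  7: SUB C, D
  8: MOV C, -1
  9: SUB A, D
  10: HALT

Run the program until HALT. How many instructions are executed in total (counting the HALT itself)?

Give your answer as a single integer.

Answer: 11

Derivation:
Step 1: PC=0 exec 'MOV D, 3'. After: A=0 B=0 C=0 D=3 ZF=0 PC=1
Step 2: PC=1 exec 'MOV C, -2'. After: A=0 B=0 C=-2 D=3 ZF=0 PC=2
Step 3: PC=2 exec 'MOV D, 9'. After: A=0 B=0 C=-2 D=9 ZF=0 PC=3
Step 4: PC=3 exec 'SUB C, 3'. After: A=0 B=0 C=-5 D=9 ZF=0 PC=4
Step 5: PC=4 exec 'MOV D, C'. After: A=0 B=0 C=-5 D=-5 ZF=0 PC=5
Step 6: PC=5 exec 'MUL B, 4'. After: A=0 B=0 C=-5 D=-5 ZF=1 PC=6
Step 7: PC=6 exec 'MOV A, D'. After: A=-5 B=0 C=-5 D=-5 ZF=1 PC=7
Step 8: PC=7 exec 'SUB C, D'. After: A=-5 B=0 C=0 D=-5 ZF=1 PC=8
Step 9: PC=8 exec 'MOV C, -1'. After: A=-5 B=0 C=-1 D=-5 ZF=1 PC=9
Step 10: PC=9 exec 'SUB A, D'. After: A=0 B=0 C=-1 D=-5 ZF=1 PC=10
Step 11: PC=10 exec 'HALT'. After: A=0 B=0 C=-1 D=-5 ZF=1 PC=10 HALTED
Total instructions executed: 11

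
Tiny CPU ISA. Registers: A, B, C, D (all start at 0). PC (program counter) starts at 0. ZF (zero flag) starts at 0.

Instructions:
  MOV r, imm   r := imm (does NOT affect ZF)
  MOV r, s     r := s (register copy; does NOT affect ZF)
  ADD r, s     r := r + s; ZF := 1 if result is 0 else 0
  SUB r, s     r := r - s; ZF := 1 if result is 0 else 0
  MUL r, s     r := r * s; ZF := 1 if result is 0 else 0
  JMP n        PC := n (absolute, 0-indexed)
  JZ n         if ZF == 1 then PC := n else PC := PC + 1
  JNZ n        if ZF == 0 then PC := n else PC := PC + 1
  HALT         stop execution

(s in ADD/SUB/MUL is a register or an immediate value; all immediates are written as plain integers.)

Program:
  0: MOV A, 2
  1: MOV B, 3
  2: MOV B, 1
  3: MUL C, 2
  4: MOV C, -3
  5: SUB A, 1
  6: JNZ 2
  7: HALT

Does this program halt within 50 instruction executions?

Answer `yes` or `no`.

Step 1: PC=0 exec 'MOV A, 2'. After: A=2 B=0 C=0 D=0 ZF=0 PC=1
Step 2: PC=1 exec 'MOV B, 3'. After: A=2 B=3 C=0 D=0 ZF=0 PC=2
Step 3: PC=2 exec 'MOV B, 1'. After: A=2 B=1 C=0 D=0 ZF=0 PC=3
Step 4: PC=3 exec 'MUL C, 2'. After: A=2 B=1 C=0 D=0 ZF=1 PC=4
Step 5: PC=4 exec 'MOV C, -3'. After: A=2 B=1 C=-3 D=0 ZF=1 PC=5
Step 6: PC=5 exec 'SUB A, 1'. After: A=1 B=1 C=-3 D=0 ZF=0 PC=6
Step 7: PC=6 exec 'JNZ 2'. After: A=1 B=1 C=-3 D=0 ZF=0 PC=2
Step 8: PC=2 exec 'MOV B, 1'. After: A=1 B=1 C=-3 D=0 ZF=0 PC=3
Step 9: PC=3 exec 'MUL C, 2'. After: A=1 B=1 C=-6 D=0 ZF=0 PC=4
Step 10: PC=4 exec 'MOV C, -3'. After: A=1 B=1 C=-3 D=0 ZF=0 PC=5
Step 11: PC=5 exec 'SUB A, 1'. After: A=0 B=1 C=-3 D=0 ZF=1 PC=6
Step 12: PC=6 exec 'JNZ 2'. After: A=0 B=1 C=-3 D=0 ZF=1 PC=7
Step 13: PC=7 exec 'HALT'. After: A=0 B=1 C=-3 D=0 ZF=1 PC=7 HALTED

Answer: yes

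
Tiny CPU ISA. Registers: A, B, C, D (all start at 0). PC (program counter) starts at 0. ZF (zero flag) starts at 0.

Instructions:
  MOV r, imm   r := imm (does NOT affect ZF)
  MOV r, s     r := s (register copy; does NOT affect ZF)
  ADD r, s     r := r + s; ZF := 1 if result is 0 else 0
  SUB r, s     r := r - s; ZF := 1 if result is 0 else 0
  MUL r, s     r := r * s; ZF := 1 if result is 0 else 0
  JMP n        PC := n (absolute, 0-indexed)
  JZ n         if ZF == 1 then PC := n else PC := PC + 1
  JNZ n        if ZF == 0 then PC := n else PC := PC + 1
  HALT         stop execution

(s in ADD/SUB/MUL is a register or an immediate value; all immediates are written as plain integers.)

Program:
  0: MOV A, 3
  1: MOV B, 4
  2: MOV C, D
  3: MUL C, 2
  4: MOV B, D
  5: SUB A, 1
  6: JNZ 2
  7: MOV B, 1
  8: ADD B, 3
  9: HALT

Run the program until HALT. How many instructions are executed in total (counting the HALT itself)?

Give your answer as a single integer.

Step 1: PC=0 exec 'MOV A, 3'. After: A=3 B=0 C=0 D=0 ZF=0 PC=1
Step 2: PC=1 exec 'MOV B, 4'. After: A=3 B=4 C=0 D=0 ZF=0 PC=2
Step 3: PC=2 exec 'MOV C, D'. After: A=3 B=4 C=0 D=0 ZF=0 PC=3
Step 4: PC=3 exec 'MUL C, 2'. After: A=3 B=4 C=0 D=0 ZF=1 PC=4
Step 5: PC=4 exec 'MOV B, D'. After: A=3 B=0 C=0 D=0 ZF=1 PC=5
Step 6: PC=5 exec 'SUB A, 1'. After: A=2 B=0 C=0 D=0 ZF=0 PC=6
Step 7: PC=6 exec 'JNZ 2'. After: A=2 B=0 C=0 D=0 ZF=0 PC=2
Step 8: PC=2 exec 'MOV C, D'. After: A=2 B=0 C=0 D=0 ZF=0 PC=3
Step 9: PC=3 exec 'MUL C, 2'. After: A=2 B=0 C=0 D=0 ZF=1 PC=4
Step 10: PC=4 exec 'MOV B, D'. After: A=2 B=0 C=0 D=0 ZF=1 PC=5
Step 11: PC=5 exec 'SUB A, 1'. After: A=1 B=0 C=0 D=0 ZF=0 PC=6
Step 12: PC=6 exec 'JNZ 2'. After: A=1 B=0 C=0 D=0 ZF=0 PC=2
Step 13: PC=2 exec 'MOV C, D'. After: A=1 B=0 C=0 D=0 ZF=0 PC=3
Step 14: PC=3 exec 'MUL C, 2'. After: A=1 B=0 C=0 D=0 ZF=1 PC=4
Step 15: PC=4 exec 'MOV B, D'. After: A=1 B=0 C=0 D=0 ZF=1 PC=5
Step 16: PC=5 exec 'SUB A, 1'. After: A=0 B=0 C=0 D=0 ZF=1 PC=6
Step 17: PC=6 exec 'JNZ 2'. After: A=0 B=0 C=0 D=0 ZF=1 PC=7
Step 18: PC=7 exec 'MOV B, 1'. After: A=0 B=1 C=0 D=0 ZF=1 PC=8
Step 19: PC=8 exec 'ADD B, 3'. After: A=0 B=4 C=0 D=0 ZF=0 PC=9
Step 20: PC=9 exec 'HALT'. After: A=0 B=4 C=0 D=0 ZF=0 PC=9 HALTED
Total instructions executed: 20

Answer: 20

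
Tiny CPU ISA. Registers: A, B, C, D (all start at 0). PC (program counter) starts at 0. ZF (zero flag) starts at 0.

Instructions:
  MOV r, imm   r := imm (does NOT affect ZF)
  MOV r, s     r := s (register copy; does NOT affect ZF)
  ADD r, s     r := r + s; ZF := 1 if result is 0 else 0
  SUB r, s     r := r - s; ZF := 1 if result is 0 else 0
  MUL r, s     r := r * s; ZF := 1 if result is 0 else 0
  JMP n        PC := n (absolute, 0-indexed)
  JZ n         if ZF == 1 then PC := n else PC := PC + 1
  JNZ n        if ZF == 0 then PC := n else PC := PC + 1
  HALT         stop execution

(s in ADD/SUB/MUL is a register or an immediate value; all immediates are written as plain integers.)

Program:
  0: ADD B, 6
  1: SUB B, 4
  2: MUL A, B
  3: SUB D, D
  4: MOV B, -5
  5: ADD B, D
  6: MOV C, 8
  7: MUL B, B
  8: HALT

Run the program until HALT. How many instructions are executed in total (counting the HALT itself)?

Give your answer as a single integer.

Step 1: PC=0 exec 'ADD B, 6'. After: A=0 B=6 C=0 D=0 ZF=0 PC=1
Step 2: PC=1 exec 'SUB B, 4'. After: A=0 B=2 C=0 D=0 ZF=0 PC=2
Step 3: PC=2 exec 'MUL A, B'. After: A=0 B=2 C=0 D=0 ZF=1 PC=3
Step 4: PC=3 exec 'SUB D, D'. After: A=0 B=2 C=0 D=0 ZF=1 PC=4
Step 5: PC=4 exec 'MOV B, -5'. After: A=0 B=-5 C=0 D=0 ZF=1 PC=5
Step 6: PC=5 exec 'ADD B, D'. After: A=0 B=-5 C=0 D=0 ZF=0 PC=6
Step 7: PC=6 exec 'MOV C, 8'. After: A=0 B=-5 C=8 D=0 ZF=0 PC=7
Step 8: PC=7 exec 'MUL B, B'. After: A=0 B=25 C=8 D=0 ZF=0 PC=8
Step 9: PC=8 exec 'HALT'. After: A=0 B=25 C=8 D=0 ZF=0 PC=8 HALTED
Total instructions executed: 9

Answer: 9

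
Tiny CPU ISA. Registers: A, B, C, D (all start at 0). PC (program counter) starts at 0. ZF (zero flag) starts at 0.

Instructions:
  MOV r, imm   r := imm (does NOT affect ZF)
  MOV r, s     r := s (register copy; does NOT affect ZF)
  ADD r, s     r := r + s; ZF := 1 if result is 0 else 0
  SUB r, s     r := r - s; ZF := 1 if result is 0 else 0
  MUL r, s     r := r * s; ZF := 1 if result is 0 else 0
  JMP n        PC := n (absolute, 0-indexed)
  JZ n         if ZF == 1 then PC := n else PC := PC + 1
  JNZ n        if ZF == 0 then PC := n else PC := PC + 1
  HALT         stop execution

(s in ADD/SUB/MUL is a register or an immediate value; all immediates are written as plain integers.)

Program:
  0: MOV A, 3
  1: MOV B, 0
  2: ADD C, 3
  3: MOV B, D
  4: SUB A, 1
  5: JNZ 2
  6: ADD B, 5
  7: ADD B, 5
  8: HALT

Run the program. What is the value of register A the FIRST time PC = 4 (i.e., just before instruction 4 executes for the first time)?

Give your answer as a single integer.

Step 1: PC=0 exec 'MOV A, 3'. After: A=3 B=0 C=0 D=0 ZF=0 PC=1
Step 2: PC=1 exec 'MOV B, 0'. After: A=3 B=0 C=0 D=0 ZF=0 PC=2
Step 3: PC=2 exec 'ADD C, 3'. After: A=3 B=0 C=3 D=0 ZF=0 PC=3
Step 4: PC=3 exec 'MOV B, D'. After: A=3 B=0 C=3 D=0 ZF=0 PC=4
First time PC=4: A=3

3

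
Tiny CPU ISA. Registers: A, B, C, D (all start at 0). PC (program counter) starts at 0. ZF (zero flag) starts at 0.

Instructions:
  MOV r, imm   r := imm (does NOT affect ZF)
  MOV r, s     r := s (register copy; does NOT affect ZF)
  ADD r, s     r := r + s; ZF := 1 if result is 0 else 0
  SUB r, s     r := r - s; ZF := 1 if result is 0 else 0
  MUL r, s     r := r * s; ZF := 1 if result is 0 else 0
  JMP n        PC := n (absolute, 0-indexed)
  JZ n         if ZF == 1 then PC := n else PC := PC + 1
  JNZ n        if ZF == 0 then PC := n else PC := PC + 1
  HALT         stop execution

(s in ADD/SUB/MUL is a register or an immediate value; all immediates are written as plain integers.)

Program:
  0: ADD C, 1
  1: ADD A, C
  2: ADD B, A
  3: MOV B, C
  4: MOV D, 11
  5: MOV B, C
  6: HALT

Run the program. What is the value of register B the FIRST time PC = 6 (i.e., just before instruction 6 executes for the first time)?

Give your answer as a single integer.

Step 1: PC=0 exec 'ADD C, 1'. After: A=0 B=0 C=1 D=0 ZF=0 PC=1
Step 2: PC=1 exec 'ADD A, C'. After: A=1 B=0 C=1 D=0 ZF=0 PC=2
Step 3: PC=2 exec 'ADD B, A'. After: A=1 B=1 C=1 D=0 ZF=0 PC=3
Step 4: PC=3 exec 'MOV B, C'. After: A=1 B=1 C=1 D=0 ZF=0 PC=4
Step 5: PC=4 exec 'MOV D, 11'. After: A=1 B=1 C=1 D=11 ZF=0 PC=5
Step 6: PC=5 exec 'MOV B, C'. After: A=1 B=1 C=1 D=11 ZF=0 PC=6
First time PC=6: B=1

1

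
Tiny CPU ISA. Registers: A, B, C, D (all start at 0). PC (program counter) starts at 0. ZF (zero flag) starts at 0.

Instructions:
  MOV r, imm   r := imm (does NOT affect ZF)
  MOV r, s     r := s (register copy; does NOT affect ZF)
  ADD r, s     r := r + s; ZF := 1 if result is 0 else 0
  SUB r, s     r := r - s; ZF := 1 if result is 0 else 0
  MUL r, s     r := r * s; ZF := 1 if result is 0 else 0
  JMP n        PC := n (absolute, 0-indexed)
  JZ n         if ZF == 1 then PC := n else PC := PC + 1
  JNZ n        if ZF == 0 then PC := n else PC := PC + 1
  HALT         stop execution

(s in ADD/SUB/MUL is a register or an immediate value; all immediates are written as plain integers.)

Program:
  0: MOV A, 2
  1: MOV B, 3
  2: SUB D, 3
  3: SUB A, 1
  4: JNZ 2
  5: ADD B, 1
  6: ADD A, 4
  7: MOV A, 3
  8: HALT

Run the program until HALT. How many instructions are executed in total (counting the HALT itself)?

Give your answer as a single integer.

Answer: 12

Derivation:
Step 1: PC=0 exec 'MOV A, 2'. After: A=2 B=0 C=0 D=0 ZF=0 PC=1
Step 2: PC=1 exec 'MOV B, 3'. After: A=2 B=3 C=0 D=0 ZF=0 PC=2
Step 3: PC=2 exec 'SUB D, 3'. After: A=2 B=3 C=0 D=-3 ZF=0 PC=3
Step 4: PC=3 exec 'SUB A, 1'. After: A=1 B=3 C=0 D=-3 ZF=0 PC=4
Step 5: PC=4 exec 'JNZ 2'. After: A=1 B=3 C=0 D=-3 ZF=0 PC=2
Step 6: PC=2 exec 'SUB D, 3'. After: A=1 B=3 C=0 D=-6 ZF=0 PC=3
Step 7: PC=3 exec 'SUB A, 1'. After: A=0 B=3 C=0 D=-6 ZF=1 PC=4
Step 8: PC=4 exec 'JNZ 2'. After: A=0 B=3 C=0 D=-6 ZF=1 PC=5
Step 9: PC=5 exec 'ADD B, 1'. After: A=0 B=4 C=0 D=-6 ZF=0 PC=6
Step 10: PC=6 exec 'ADD A, 4'. After: A=4 B=4 C=0 D=-6 ZF=0 PC=7
Step 11: PC=7 exec 'MOV A, 3'. After: A=3 B=4 C=0 D=-6 ZF=0 PC=8
Step 12: PC=8 exec 'HALT'. After: A=3 B=4 C=0 D=-6 ZF=0 PC=8 HALTED
Total instructions executed: 12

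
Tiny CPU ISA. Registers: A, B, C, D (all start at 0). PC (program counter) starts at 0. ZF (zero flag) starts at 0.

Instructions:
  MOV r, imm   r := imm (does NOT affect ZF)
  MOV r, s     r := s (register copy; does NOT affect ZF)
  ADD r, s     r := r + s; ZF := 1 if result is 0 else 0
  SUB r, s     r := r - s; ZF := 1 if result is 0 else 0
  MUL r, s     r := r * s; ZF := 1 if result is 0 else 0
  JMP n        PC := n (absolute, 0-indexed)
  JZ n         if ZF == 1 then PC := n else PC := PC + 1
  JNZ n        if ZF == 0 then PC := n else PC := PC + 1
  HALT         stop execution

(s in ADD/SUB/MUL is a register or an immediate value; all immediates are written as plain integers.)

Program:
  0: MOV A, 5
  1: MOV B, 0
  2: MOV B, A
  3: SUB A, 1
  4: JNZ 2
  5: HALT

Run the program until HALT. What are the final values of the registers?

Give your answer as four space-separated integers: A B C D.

Step 1: PC=0 exec 'MOV A, 5'. After: A=5 B=0 C=0 D=0 ZF=0 PC=1
Step 2: PC=1 exec 'MOV B, 0'. After: A=5 B=0 C=0 D=0 ZF=0 PC=2
Step 3: PC=2 exec 'MOV B, A'. After: A=5 B=5 C=0 D=0 ZF=0 PC=3
Step 4: PC=3 exec 'SUB A, 1'. After: A=4 B=5 C=0 D=0 ZF=0 PC=4
Step 5: PC=4 exec 'JNZ 2'. After: A=4 B=5 C=0 D=0 ZF=0 PC=2
Step 6: PC=2 exec 'MOV B, A'. After: A=4 B=4 C=0 D=0 ZF=0 PC=3
Step 7: PC=3 exec 'SUB A, 1'. After: A=3 B=4 C=0 D=0 ZF=0 PC=4
Step 8: PC=4 exec 'JNZ 2'. After: A=3 B=4 C=0 D=0 ZF=0 PC=2
Step 9: PC=2 exec 'MOV B, A'. After: A=3 B=3 C=0 D=0 ZF=0 PC=3
Step 10: PC=3 exec 'SUB A, 1'. After: A=2 B=3 C=0 D=0 ZF=0 PC=4
Step 11: PC=4 exec 'JNZ 2'. After: A=2 B=3 C=0 D=0 ZF=0 PC=2
Step 12: PC=2 exec 'MOV B, A'. After: A=2 B=2 C=0 D=0 ZF=0 PC=3
Step 13: PC=3 exec 'SUB A, 1'. After: A=1 B=2 C=0 D=0 ZF=0 PC=4
Step 14: PC=4 exec 'JNZ 2'. After: A=1 B=2 C=0 D=0 ZF=0 PC=2
Step 15: PC=2 exec 'MOV B, A'. After: A=1 B=1 C=0 D=0 ZF=0 PC=3
Step 16: PC=3 exec 'SUB A, 1'. After: A=0 B=1 C=0 D=0 ZF=1 PC=4
Step 17: PC=4 exec 'JNZ 2'. After: A=0 B=1 C=0 D=0 ZF=1 PC=5
Step 18: PC=5 exec 'HALT'. After: A=0 B=1 C=0 D=0 ZF=1 PC=5 HALTED

Answer: 0 1 0 0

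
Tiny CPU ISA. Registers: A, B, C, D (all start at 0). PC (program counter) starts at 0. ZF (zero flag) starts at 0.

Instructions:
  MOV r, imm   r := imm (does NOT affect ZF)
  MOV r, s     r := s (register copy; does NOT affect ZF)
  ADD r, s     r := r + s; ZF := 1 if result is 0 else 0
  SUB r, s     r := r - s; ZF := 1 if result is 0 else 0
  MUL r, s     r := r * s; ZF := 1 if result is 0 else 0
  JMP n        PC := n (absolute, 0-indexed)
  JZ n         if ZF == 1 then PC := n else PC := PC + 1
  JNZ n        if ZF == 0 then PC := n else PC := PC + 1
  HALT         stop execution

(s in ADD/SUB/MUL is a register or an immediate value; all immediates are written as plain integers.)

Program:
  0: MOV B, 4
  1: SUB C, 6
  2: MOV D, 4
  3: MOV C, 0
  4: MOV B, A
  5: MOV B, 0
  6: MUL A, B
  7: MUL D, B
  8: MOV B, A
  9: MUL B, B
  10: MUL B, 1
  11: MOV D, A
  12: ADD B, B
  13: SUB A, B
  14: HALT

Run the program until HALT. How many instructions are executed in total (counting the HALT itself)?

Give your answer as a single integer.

Answer: 15

Derivation:
Step 1: PC=0 exec 'MOV B, 4'. After: A=0 B=4 C=0 D=0 ZF=0 PC=1
Step 2: PC=1 exec 'SUB C, 6'. After: A=0 B=4 C=-6 D=0 ZF=0 PC=2
Step 3: PC=2 exec 'MOV D, 4'. After: A=0 B=4 C=-6 D=4 ZF=0 PC=3
Step 4: PC=3 exec 'MOV C, 0'. After: A=0 B=4 C=0 D=4 ZF=0 PC=4
Step 5: PC=4 exec 'MOV B, A'. After: A=0 B=0 C=0 D=4 ZF=0 PC=5
Step 6: PC=5 exec 'MOV B, 0'. After: A=0 B=0 C=0 D=4 ZF=0 PC=6
Step 7: PC=6 exec 'MUL A, B'. After: A=0 B=0 C=0 D=4 ZF=1 PC=7
Step 8: PC=7 exec 'MUL D, B'. After: A=0 B=0 C=0 D=0 ZF=1 PC=8
Step 9: PC=8 exec 'MOV B, A'. After: A=0 B=0 C=0 D=0 ZF=1 PC=9
Step 10: PC=9 exec 'MUL B, B'. After: A=0 B=0 C=0 D=0 ZF=1 PC=10
Step 11: PC=10 exec 'MUL B, 1'. After: A=0 B=0 C=0 D=0 ZF=1 PC=11
Step 12: PC=11 exec 'MOV D, A'. After: A=0 B=0 C=0 D=0 ZF=1 PC=12
Step 13: PC=12 exec 'ADD B, B'. After: A=0 B=0 C=0 D=0 ZF=1 PC=13
Step 14: PC=13 exec 'SUB A, B'. After: A=0 B=0 C=0 D=0 ZF=1 PC=14
Step 15: PC=14 exec 'HALT'. After: A=0 B=0 C=0 D=0 ZF=1 PC=14 HALTED
Total instructions executed: 15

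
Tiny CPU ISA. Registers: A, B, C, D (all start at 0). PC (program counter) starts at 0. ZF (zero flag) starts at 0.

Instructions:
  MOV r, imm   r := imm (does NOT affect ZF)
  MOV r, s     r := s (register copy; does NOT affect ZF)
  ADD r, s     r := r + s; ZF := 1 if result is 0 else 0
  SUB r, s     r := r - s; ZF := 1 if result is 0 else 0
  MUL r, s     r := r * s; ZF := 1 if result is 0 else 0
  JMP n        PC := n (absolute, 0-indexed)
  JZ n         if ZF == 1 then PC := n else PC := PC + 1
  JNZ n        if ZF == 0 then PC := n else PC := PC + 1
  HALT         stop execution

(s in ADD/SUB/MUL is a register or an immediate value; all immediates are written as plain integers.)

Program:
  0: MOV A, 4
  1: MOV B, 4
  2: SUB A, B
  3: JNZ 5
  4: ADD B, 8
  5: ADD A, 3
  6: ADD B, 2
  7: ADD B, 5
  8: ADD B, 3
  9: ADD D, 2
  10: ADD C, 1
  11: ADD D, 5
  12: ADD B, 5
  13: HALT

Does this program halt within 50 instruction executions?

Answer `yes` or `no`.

Answer: yes

Derivation:
Step 1: PC=0 exec 'MOV A, 4'. After: A=4 B=0 C=0 D=0 ZF=0 PC=1
Step 2: PC=1 exec 'MOV B, 4'. After: A=4 B=4 C=0 D=0 ZF=0 PC=2
Step 3: PC=2 exec 'SUB A, B'. After: A=0 B=4 C=0 D=0 ZF=1 PC=3
Step 4: PC=3 exec 'JNZ 5'. After: A=0 B=4 C=0 D=0 ZF=1 PC=4
Step 5: PC=4 exec 'ADD B, 8'. After: A=0 B=12 C=0 D=0 ZF=0 PC=5
Step 6: PC=5 exec 'ADD A, 3'. After: A=3 B=12 C=0 D=0 ZF=0 PC=6
Step 7: PC=6 exec 'ADD B, 2'. After: A=3 B=14 C=0 D=0 ZF=0 PC=7
Step 8: PC=7 exec 'ADD B, 5'. After: A=3 B=19 C=0 D=0 ZF=0 PC=8
Step 9: PC=8 exec 'ADD B, 3'. After: A=3 B=22 C=0 D=0 ZF=0 PC=9
Step 10: PC=9 exec 'ADD D, 2'. After: A=3 B=22 C=0 D=2 ZF=0 PC=10
Step 11: PC=10 exec 'ADD C, 1'. After: A=3 B=22 C=1 D=2 ZF=0 PC=11
Step 12: PC=11 exec 'ADD D, 5'. After: A=3 B=22 C=1 D=7 ZF=0 PC=12
Step 13: PC=12 exec 'ADD B, 5'. After: A=3 B=27 C=1 D=7 ZF=0 PC=13
Step 14: PC=13 exec 'HALT'. After: A=3 B=27 C=1 D=7 ZF=0 PC=13 HALTED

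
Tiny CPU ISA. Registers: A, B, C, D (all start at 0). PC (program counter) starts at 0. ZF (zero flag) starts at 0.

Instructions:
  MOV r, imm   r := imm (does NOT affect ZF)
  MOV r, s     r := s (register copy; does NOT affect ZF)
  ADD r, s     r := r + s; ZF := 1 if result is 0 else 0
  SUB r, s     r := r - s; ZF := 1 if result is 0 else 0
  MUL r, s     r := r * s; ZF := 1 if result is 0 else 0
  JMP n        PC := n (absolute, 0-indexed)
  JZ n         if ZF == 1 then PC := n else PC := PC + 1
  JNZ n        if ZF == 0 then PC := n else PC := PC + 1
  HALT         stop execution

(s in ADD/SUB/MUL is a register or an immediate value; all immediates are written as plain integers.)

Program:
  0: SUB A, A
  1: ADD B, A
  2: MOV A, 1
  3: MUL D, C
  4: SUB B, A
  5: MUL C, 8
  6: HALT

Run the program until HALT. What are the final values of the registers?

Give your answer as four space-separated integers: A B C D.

Answer: 1 -1 0 0

Derivation:
Step 1: PC=0 exec 'SUB A, A'. After: A=0 B=0 C=0 D=0 ZF=1 PC=1
Step 2: PC=1 exec 'ADD B, A'. After: A=0 B=0 C=0 D=0 ZF=1 PC=2
Step 3: PC=2 exec 'MOV A, 1'. After: A=1 B=0 C=0 D=0 ZF=1 PC=3
Step 4: PC=3 exec 'MUL D, C'. After: A=1 B=0 C=0 D=0 ZF=1 PC=4
Step 5: PC=4 exec 'SUB B, A'. After: A=1 B=-1 C=0 D=0 ZF=0 PC=5
Step 6: PC=5 exec 'MUL C, 8'. After: A=1 B=-1 C=0 D=0 ZF=1 PC=6
Step 7: PC=6 exec 'HALT'. After: A=1 B=-1 C=0 D=0 ZF=1 PC=6 HALTED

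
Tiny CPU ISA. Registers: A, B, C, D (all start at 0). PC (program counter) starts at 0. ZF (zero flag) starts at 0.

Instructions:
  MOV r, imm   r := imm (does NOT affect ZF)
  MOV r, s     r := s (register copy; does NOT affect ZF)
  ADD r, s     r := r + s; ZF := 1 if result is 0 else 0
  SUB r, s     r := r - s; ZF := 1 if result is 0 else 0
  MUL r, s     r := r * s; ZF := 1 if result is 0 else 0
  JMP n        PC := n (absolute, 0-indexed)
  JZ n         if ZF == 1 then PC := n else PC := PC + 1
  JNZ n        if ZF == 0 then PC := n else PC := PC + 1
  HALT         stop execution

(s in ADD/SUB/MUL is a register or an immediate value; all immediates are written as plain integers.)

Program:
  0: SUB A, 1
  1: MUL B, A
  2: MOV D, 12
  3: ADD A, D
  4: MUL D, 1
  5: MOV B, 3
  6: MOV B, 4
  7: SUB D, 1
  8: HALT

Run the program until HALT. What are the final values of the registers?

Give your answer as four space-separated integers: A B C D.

Step 1: PC=0 exec 'SUB A, 1'. After: A=-1 B=0 C=0 D=0 ZF=0 PC=1
Step 2: PC=1 exec 'MUL B, A'. After: A=-1 B=0 C=0 D=0 ZF=1 PC=2
Step 3: PC=2 exec 'MOV D, 12'. After: A=-1 B=0 C=0 D=12 ZF=1 PC=3
Step 4: PC=3 exec 'ADD A, D'. After: A=11 B=0 C=0 D=12 ZF=0 PC=4
Step 5: PC=4 exec 'MUL D, 1'. After: A=11 B=0 C=0 D=12 ZF=0 PC=5
Step 6: PC=5 exec 'MOV B, 3'. After: A=11 B=3 C=0 D=12 ZF=0 PC=6
Step 7: PC=6 exec 'MOV B, 4'. After: A=11 B=4 C=0 D=12 ZF=0 PC=7
Step 8: PC=7 exec 'SUB D, 1'. After: A=11 B=4 C=0 D=11 ZF=0 PC=8
Step 9: PC=8 exec 'HALT'. After: A=11 B=4 C=0 D=11 ZF=0 PC=8 HALTED

Answer: 11 4 0 11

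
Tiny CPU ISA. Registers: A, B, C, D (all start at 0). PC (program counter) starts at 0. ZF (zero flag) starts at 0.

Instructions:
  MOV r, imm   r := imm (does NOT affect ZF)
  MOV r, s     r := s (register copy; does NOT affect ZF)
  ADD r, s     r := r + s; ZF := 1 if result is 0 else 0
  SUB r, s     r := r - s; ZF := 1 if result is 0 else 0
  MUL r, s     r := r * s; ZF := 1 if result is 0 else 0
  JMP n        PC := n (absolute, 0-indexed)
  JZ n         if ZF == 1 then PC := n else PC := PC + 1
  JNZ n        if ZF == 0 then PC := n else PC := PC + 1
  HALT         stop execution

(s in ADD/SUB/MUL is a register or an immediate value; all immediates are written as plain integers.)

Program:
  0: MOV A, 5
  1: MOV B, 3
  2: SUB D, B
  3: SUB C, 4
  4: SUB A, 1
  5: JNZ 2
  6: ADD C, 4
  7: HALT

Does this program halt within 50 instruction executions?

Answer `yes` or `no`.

Step 1: PC=0 exec 'MOV A, 5'. After: A=5 B=0 C=0 D=0 ZF=0 PC=1
Step 2: PC=1 exec 'MOV B, 3'. After: A=5 B=3 C=0 D=0 ZF=0 PC=2
Step 3: PC=2 exec 'SUB D, B'. After: A=5 B=3 C=0 D=-3 ZF=0 PC=3
Step 4: PC=3 exec 'SUB C, 4'. After: A=5 B=3 C=-4 D=-3 ZF=0 PC=4
Step 5: PC=4 exec 'SUB A, 1'. After: A=4 B=3 C=-4 D=-3 ZF=0 PC=5
Step 6: PC=5 exec 'JNZ 2'. After: A=4 B=3 C=-4 D=-3 ZF=0 PC=2
Step 7: PC=2 exec 'SUB D, B'. After: A=4 B=3 C=-4 D=-6 ZF=0 PC=3
Step 8: PC=3 exec 'SUB C, 4'. After: A=4 B=3 C=-8 D=-6 ZF=0 PC=4
Step 9: PC=4 exec 'SUB A, 1'. After: A=3 B=3 C=-8 D=-6 ZF=0 PC=5
Step 10: PC=5 exec 'JNZ 2'. After: A=3 B=3 C=-8 D=-6 ZF=0 PC=2
Step 11: PC=2 exec 'SUB D, B'. After: A=3 B=3 C=-8 D=-9 ZF=0 PC=3
Step 12: PC=3 exec 'SUB C, 4'. After: A=3 B=3 C=-12 D=-9 ZF=0 PC=4
Step 13: PC=4 exec 'SUB A, 1'. After: A=2 B=3 C=-12 D=-9 ZF=0 PC=5
Step 14: PC=5 exec 'JNZ 2'. After: A=2 B=3 C=-12 D=-9 ZF=0 PC=2
Step 15: PC=2 exec 'SUB D, B'. After: A=2 B=3 C=-12 D=-12 ZF=0 PC=3
Step 16: PC=3 exec 'SUB C, 4'. After: A=2 B=3 C=-16 D=-12 ZF=0 PC=4
Step 17: PC=4 exec 'SUB A, 1'. After: A=1 B=3 C=-16 D=-12 ZF=0 PC=5
Step 18: PC=5 exec 'JNZ 2'. After: A=1 B=3 C=-16 D=-12 ZF=0 PC=2
Step 19: PC=2 exec 'SUB D, B'. After: A=1 B=3 C=-16 D=-15 ZF=0 PC=3
Step 20: PC=3 exec 'SUB C, 4'. After: A=1 B=3 C=-20 D=-15 ZF=0 PC=4
Step 21: PC=4 exec 'SUB A, 1'. After: A=0 B=3 C=-20 D=-15 ZF=1 PC=5
Step 22: PC=5 exec 'JNZ 2'. After: A=0 B=3 C=-20 D=-15 ZF=1 PC=6
Step 23: PC=6 exec 'ADD C, 4'. After: A=0 B=3 C=-16 D=-15 ZF=0 PC=7
Step 24: PC=7 exec 'HALT'. After: A=0 B=3 C=-16 D=-15 ZF=0 PC=7 HALTED

Answer: yes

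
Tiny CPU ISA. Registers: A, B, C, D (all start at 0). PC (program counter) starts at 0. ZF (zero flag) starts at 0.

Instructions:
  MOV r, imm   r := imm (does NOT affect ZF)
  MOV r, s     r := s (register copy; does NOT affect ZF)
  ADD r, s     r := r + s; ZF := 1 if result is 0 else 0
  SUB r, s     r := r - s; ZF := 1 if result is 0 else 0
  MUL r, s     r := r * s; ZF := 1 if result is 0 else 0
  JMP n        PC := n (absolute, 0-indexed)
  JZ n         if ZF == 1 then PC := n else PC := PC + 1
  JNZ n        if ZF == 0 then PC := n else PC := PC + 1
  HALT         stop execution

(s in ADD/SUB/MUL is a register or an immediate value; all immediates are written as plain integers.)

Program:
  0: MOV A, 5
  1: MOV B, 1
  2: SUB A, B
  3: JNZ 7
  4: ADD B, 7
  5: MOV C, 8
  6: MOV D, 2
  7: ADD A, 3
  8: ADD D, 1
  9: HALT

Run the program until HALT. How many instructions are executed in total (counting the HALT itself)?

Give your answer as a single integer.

Answer: 7

Derivation:
Step 1: PC=0 exec 'MOV A, 5'. After: A=5 B=0 C=0 D=0 ZF=0 PC=1
Step 2: PC=1 exec 'MOV B, 1'. After: A=5 B=1 C=0 D=0 ZF=0 PC=2
Step 3: PC=2 exec 'SUB A, B'. After: A=4 B=1 C=0 D=0 ZF=0 PC=3
Step 4: PC=3 exec 'JNZ 7'. After: A=4 B=1 C=0 D=0 ZF=0 PC=7
Step 5: PC=7 exec 'ADD A, 3'. After: A=7 B=1 C=0 D=0 ZF=0 PC=8
Step 6: PC=8 exec 'ADD D, 1'. After: A=7 B=1 C=0 D=1 ZF=0 PC=9
Step 7: PC=9 exec 'HALT'. After: A=7 B=1 C=0 D=1 ZF=0 PC=9 HALTED
Total instructions executed: 7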